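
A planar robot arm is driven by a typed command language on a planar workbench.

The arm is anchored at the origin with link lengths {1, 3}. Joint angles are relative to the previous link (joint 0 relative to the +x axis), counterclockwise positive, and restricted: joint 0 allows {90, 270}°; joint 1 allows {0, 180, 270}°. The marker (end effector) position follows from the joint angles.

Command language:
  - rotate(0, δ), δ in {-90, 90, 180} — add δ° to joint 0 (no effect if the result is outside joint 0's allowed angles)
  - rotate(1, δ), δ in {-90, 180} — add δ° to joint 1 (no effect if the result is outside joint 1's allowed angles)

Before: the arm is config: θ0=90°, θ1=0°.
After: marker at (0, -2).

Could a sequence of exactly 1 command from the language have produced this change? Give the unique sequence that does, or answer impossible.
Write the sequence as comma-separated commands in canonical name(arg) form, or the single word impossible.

t0: config: θ0=90°, θ1=0°
t=1 rotate(1, 180) ⇒ config: θ0=90°, θ1=180°
all 5 alternatives checked — unique.

rotate(1, 180)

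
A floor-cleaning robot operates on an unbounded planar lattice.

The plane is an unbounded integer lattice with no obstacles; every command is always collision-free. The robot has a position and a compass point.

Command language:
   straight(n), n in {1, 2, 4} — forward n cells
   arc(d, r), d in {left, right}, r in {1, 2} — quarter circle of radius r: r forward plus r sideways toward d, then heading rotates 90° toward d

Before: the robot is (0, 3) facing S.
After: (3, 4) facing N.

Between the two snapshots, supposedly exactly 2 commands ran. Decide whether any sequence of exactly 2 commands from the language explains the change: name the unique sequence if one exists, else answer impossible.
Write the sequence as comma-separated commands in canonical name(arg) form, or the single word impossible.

key: position moved to (3,4) AND the heading swung to N — translation plus rotation needed
t0: (0, 3) facing S
1. arc(left, 1) → (1, 2) facing E
2. arc(left, 2) → (3, 4) facing N
all 49 alternatives checked — unique.

arc(left, 1), arc(left, 2)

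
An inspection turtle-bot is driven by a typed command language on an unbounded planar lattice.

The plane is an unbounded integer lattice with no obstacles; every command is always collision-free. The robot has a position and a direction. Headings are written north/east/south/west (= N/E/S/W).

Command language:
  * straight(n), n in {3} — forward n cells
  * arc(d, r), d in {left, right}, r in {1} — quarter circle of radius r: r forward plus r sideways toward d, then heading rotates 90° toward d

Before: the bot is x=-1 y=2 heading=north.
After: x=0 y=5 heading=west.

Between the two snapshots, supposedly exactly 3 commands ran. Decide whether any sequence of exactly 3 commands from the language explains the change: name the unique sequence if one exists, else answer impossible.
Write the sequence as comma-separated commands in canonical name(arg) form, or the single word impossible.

arc(right, 1), arc(left, 1), arc(left, 1)

key: order matters: swapping arc(right, 1) and arc(left, 1) lands elsewhere
t0: x=-1 y=2 heading=north
t=1 arc(right, 1) ⇒ x=0 y=3 heading=east
t=2 arc(left, 1) ⇒ x=1 y=4 heading=north
t=3 arc(left, 1) ⇒ x=0 y=5 heading=west
all 27 alternatives checked — unique.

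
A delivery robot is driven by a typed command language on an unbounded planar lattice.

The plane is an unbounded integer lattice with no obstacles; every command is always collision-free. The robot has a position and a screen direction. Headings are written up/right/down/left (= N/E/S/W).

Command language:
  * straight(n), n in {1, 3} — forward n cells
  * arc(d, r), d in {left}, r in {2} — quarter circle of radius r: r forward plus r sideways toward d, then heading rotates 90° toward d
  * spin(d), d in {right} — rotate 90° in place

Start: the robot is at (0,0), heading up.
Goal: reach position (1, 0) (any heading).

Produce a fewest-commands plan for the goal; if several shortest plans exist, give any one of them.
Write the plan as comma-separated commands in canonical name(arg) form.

spin(right), straight(1)

begin: at (0,0), heading up
1. spin(right) → at (0,0), heading right
2. straight(1) → at (1,0), heading right
nothing shorter than 2 reaches the goal.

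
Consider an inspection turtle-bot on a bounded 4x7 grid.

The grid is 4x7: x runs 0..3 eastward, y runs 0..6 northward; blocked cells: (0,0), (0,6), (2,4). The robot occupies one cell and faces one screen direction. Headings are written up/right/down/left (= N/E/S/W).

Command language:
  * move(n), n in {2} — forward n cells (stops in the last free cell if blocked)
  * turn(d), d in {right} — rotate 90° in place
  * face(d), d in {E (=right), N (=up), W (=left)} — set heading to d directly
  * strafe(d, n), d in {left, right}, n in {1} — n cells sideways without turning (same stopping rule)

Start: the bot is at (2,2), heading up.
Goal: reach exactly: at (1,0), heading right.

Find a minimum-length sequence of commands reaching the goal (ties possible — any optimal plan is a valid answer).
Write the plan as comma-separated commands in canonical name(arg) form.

strafe(left, 1), face(E), strafe(right, 1), strafe(right, 1)

from: at (2,2), heading up
1. strafe(left, 1) → at (1,2), heading up
2. face(E) → at (1,2), heading right
3. strafe(right, 1) → at (1,1), heading right
4. strafe(right, 1) → at (1,0), heading right
no 3-step plan works, so 4 is optimal.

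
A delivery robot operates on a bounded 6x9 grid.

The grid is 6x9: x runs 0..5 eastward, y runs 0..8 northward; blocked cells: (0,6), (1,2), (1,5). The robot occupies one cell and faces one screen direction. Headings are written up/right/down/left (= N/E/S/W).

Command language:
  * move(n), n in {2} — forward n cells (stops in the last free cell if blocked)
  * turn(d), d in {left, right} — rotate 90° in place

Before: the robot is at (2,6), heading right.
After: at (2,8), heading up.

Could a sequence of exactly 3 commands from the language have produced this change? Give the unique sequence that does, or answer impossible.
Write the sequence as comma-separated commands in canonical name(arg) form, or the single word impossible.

turn(left), move(2), move(2)

key: the second move(2) runs into the grid edge before its full distance
t0: at (2,6), heading right
[1] after turn(left): at (2,6), heading up
[2] after move(2): at (2,8), heading up
[3] after move(2): at (2,8), heading up
no rival 3-sequence matches.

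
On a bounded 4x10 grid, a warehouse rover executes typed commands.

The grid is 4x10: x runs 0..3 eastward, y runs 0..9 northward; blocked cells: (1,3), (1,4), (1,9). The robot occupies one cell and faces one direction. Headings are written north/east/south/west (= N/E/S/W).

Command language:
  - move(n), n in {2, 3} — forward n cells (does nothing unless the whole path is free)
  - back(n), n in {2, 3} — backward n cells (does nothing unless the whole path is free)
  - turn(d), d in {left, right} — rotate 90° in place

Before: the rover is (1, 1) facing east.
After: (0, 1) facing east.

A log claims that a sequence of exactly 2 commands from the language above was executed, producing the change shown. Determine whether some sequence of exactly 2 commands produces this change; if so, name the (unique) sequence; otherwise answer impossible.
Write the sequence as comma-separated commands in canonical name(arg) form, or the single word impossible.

move(2), back(3)

key: still facing E at the end — nothing in the sequence rotates
begin: (1, 1) facing east
[1] after move(2): (3, 1) facing east
[2] after back(3): (0, 1) facing east
uniquely the one of 36 2-step routes that fits.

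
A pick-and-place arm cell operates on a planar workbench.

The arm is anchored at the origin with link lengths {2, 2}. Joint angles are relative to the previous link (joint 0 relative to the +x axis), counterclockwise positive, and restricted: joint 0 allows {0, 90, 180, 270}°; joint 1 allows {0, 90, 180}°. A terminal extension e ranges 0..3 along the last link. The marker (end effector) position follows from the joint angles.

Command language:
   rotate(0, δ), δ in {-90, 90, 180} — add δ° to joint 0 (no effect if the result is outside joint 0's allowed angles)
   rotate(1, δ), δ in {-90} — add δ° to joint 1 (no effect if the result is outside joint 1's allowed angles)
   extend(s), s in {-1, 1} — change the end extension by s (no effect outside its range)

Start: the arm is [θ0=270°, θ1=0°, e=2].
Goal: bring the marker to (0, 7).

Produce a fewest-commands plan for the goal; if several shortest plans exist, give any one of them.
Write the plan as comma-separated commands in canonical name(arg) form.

rotate(0, 180), extend(1)

start: [θ0=270°, θ1=0°, e=2]
step 1 (rotate(0, 180)): [θ0=90°, θ1=0°, e=2]
step 2 (extend(1)): [θ0=90°, θ1=0°, e=3]
no 1-step plan works, so 2 is optimal.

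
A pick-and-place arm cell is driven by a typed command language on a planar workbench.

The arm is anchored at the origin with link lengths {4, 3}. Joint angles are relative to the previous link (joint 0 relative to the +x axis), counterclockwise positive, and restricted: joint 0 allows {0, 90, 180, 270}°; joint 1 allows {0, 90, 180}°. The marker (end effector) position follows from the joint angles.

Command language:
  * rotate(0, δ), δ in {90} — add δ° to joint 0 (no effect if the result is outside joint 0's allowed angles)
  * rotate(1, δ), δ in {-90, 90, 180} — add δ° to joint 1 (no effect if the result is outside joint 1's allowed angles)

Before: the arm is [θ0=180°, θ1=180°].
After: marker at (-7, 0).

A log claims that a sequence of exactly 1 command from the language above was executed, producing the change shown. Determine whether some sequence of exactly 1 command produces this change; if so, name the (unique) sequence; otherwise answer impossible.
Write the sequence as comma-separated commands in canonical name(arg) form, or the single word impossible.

start: [θ0=180°, θ1=180°]
1. rotate(1, 180) → [θ0=180°, θ1=0°]
uniquely the one of 4 1-step routes that fits.

rotate(1, 180)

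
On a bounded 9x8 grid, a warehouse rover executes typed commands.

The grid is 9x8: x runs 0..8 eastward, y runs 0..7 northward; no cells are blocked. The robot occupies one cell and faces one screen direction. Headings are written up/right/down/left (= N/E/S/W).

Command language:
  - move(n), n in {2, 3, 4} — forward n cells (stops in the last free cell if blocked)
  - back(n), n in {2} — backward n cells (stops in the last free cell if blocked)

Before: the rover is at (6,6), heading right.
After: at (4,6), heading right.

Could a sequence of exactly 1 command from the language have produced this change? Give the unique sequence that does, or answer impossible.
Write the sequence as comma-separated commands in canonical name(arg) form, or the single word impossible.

key: heading stays E — the single command does not turn
begin: at (6,6), heading right
[1] after back(2): at (4,6), heading right
no other 1-command option fits: unique.

back(2)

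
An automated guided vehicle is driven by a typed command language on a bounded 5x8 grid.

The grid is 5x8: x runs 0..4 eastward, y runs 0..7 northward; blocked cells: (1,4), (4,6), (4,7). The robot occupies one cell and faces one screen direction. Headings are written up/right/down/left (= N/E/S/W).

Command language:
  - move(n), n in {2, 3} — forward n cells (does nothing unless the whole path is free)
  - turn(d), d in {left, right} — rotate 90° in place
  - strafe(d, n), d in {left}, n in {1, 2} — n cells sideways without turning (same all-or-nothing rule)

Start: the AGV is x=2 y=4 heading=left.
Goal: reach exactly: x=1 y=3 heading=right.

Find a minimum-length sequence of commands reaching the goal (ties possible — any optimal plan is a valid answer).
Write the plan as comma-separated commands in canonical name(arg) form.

begin: x=2 y=4 heading=left
step 1 (strafe(left, 1)): x=2 y=3 heading=left
step 2 (turn(right)): x=2 y=3 heading=up
step 3 (strafe(left, 1)): x=1 y=3 heading=up
step 4 (turn(right)): x=1 y=3 heading=right
minimal: 4 command(s), checked below 4.

strafe(left, 1), turn(right), strafe(left, 1), turn(right)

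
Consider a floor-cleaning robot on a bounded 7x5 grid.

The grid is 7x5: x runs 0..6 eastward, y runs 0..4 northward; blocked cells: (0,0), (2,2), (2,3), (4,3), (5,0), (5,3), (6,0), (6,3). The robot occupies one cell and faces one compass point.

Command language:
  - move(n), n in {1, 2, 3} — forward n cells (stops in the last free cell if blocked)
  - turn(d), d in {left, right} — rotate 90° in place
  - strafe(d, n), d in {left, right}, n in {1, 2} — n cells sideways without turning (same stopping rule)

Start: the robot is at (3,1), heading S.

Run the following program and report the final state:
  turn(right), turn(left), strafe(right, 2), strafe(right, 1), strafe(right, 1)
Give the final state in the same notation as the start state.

begin: at (3,1), heading S
1. turn(right) → at (3,1), heading W
2. turn(left) → at (3,1), heading S
3. strafe(right, 2) → at (1,1), heading S
4. strafe(right, 1) → at (0,1), heading S
5. strafe(right, 1) → at (0,1), heading S

at (0,1), heading S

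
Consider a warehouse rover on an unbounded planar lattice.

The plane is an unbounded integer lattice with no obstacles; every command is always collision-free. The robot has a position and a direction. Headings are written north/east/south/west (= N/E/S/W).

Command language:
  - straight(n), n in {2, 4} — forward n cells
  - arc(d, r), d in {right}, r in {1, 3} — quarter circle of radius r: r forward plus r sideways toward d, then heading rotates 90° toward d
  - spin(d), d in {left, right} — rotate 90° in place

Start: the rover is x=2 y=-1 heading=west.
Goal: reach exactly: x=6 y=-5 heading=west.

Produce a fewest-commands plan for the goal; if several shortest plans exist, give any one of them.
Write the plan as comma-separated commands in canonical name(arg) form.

start: x=2 y=-1 heading=west
[1] after spin(left): x=2 y=-1 heading=south
[2] after spin(left): x=2 y=-1 heading=east
[3] after straight(2): x=4 y=-1 heading=east
[4] after arc(right, 3): x=7 y=-4 heading=south
[5] after arc(right, 1): x=6 y=-5 heading=west
shorter routes all fall short; 5 is best.

spin(left), spin(left), straight(2), arc(right, 3), arc(right, 1)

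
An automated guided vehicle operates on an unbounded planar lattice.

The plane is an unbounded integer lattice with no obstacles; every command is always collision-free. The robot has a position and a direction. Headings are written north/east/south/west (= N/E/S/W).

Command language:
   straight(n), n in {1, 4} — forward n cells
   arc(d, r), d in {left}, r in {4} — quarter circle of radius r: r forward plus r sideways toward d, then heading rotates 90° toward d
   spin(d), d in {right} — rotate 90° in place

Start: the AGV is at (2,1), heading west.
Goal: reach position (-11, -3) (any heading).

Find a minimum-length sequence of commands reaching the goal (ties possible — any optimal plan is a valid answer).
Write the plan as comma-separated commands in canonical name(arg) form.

straight(4), straight(4), straight(1), arc(left, 4)

begin: at (2,1), heading west
t=1 straight(4) ⇒ at (-2,1), heading west
t=2 straight(4) ⇒ at (-6,1), heading west
t=3 straight(1) ⇒ at (-7,1), heading west
t=4 arc(left, 4) ⇒ at (-11,-3), heading south
no 3-step plan works, so 4 is optimal.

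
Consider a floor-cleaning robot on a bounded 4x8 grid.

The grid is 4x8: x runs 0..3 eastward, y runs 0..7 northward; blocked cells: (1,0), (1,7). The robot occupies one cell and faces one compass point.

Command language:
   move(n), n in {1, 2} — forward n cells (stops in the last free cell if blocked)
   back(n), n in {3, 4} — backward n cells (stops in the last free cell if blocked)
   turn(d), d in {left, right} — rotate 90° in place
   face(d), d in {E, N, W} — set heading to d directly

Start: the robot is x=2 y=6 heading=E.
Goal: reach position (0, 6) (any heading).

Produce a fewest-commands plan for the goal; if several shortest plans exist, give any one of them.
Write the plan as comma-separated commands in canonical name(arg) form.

back(4)

from: x=2 y=6 heading=E
1. back(4) → x=0 y=6 heading=E
nothing shorter than 1 reaches the goal.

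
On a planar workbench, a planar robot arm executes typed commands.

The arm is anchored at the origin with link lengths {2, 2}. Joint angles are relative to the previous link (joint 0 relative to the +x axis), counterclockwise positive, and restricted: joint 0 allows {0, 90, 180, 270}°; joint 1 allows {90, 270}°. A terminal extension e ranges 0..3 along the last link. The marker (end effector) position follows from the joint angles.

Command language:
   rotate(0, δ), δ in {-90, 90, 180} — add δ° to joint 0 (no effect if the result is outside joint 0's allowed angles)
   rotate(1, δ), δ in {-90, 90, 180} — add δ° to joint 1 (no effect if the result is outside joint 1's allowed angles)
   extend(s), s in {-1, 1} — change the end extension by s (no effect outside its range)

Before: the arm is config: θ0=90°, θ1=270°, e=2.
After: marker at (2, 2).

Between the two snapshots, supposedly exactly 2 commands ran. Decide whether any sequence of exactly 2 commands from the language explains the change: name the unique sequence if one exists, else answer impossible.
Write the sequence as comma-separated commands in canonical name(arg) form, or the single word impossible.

extend(-1), extend(-1)

t0: config: θ0=90°, θ1=270°, e=2
t=1 extend(-1) ⇒ config: θ0=90°, θ1=270°, e=1
t=2 extend(-1) ⇒ config: θ0=90°, θ1=270°, e=0
all 64 alternatives checked — unique.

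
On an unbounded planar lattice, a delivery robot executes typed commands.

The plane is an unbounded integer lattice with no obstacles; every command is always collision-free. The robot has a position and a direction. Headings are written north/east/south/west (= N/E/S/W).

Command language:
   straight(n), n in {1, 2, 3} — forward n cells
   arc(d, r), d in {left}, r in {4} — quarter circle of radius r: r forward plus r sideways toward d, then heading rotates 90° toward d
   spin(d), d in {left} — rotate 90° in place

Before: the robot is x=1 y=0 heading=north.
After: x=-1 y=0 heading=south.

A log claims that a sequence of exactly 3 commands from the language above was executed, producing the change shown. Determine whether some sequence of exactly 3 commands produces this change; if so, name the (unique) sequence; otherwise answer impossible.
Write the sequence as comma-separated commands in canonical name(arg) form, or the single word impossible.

spin(left), straight(2), spin(left)

key: position moved to (-1,0) AND the heading swung to S — translation plus rotation needed
initial: x=1 y=0 heading=north
step 1 (spin(left)): x=1 y=0 heading=west
step 2 (straight(2)): x=-1 y=0 heading=west
step 3 (spin(left)): x=-1 y=0 heading=south
uniquely the one of 125 3-step routes that fits.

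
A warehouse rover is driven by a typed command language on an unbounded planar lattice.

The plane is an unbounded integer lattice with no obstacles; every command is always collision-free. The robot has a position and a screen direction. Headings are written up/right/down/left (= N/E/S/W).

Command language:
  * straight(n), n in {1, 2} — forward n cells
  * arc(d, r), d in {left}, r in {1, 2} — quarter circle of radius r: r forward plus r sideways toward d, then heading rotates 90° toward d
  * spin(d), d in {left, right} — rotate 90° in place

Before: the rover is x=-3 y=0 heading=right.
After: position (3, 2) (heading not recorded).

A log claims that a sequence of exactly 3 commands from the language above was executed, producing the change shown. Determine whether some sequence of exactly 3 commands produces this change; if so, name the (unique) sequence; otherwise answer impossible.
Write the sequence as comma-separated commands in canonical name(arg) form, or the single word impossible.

key: running arc(left, 2) before straight(2) would end elsewhere — order is forced
begin: x=-3 y=0 heading=right
t=1 straight(2) ⇒ x=-1 y=0 heading=right
t=2 straight(2) ⇒ x=1 y=0 heading=right
t=3 arc(left, 2) ⇒ x=3 y=2 heading=up
all 216 alternatives checked — unique.

straight(2), straight(2), arc(left, 2)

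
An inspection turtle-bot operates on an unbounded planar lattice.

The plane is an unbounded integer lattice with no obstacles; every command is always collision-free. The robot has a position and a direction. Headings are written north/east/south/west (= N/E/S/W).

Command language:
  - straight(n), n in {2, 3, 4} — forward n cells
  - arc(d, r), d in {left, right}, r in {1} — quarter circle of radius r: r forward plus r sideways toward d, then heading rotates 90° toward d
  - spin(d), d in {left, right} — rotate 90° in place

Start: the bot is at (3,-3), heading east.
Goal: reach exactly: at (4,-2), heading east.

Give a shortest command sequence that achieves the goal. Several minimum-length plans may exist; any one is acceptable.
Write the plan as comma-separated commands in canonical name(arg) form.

begin: at (3,-3), heading east
[1] after spin(left): at (3,-3), heading north
[2] after arc(right, 1): at (4,-2), heading east
shorter routes all fall short; 2 is best.

spin(left), arc(right, 1)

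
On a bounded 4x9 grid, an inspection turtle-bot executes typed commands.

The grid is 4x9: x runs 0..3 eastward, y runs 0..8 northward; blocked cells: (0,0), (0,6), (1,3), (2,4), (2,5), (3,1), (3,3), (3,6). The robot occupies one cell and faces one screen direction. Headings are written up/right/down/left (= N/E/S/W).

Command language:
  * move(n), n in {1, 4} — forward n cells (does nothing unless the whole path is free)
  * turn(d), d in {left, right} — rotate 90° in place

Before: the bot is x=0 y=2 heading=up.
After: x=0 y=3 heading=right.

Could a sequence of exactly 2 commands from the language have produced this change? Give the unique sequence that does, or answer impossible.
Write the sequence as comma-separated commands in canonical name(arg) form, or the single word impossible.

move(1), turn(right)

key: order matters: swapping move(1) and turn(right) lands elsewhere
from: x=0 y=2 heading=up
1. move(1) → x=0 y=3 heading=up
2. turn(right) → x=0 y=3 heading=right
all 16 alternatives checked — unique.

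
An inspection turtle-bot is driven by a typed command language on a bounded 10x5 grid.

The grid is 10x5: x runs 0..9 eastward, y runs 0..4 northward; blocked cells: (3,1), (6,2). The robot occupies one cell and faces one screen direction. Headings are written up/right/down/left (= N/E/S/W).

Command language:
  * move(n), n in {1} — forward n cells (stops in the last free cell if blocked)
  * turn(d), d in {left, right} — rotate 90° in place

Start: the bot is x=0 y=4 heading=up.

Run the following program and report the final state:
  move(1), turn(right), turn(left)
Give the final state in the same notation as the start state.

initial: x=0 y=4 heading=up
t=1 move(1) ⇒ x=0 y=4 heading=up
t=2 turn(right) ⇒ x=0 y=4 heading=right
t=3 turn(left) ⇒ x=0 y=4 heading=up

x=0 y=4 heading=up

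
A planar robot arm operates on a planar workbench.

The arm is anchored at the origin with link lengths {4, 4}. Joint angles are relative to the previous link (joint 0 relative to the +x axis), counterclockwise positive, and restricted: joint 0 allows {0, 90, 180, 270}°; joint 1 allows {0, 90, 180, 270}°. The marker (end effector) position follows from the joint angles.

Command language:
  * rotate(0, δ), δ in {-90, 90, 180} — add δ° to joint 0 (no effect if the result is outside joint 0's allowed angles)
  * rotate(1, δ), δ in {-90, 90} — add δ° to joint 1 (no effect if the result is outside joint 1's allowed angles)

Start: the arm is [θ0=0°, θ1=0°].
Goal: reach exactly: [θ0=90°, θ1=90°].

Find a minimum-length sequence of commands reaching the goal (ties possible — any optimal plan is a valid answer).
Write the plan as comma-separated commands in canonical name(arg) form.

rotate(1, 90), rotate(0, 90)

t0: [θ0=0°, θ1=0°]
1. rotate(1, 90) → [θ0=0°, θ1=90°]
2. rotate(0, 90) → [θ0=90°, θ1=90°]
shorter routes all fall short; 2 is best.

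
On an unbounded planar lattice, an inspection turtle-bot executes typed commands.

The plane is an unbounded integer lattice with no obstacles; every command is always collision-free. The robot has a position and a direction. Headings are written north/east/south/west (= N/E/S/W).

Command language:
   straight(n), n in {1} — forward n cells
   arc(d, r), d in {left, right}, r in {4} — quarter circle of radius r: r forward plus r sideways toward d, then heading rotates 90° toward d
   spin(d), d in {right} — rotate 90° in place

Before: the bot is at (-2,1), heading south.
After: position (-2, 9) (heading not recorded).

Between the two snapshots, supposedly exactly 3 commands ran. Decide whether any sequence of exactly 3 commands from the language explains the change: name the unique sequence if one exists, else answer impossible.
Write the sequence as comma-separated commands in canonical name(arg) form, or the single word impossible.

spin(right), arc(right, 4), arc(right, 4)

key: running arc(right, 4) before spin(right) would end elsewhere — order is forced
start: at (-2,1), heading south
[1] after spin(right): at (-2,1), heading west
[2] after arc(right, 4): at (-6,5), heading north
[3] after arc(right, 4): at (-2,9), heading east
all 64 alternatives checked — unique.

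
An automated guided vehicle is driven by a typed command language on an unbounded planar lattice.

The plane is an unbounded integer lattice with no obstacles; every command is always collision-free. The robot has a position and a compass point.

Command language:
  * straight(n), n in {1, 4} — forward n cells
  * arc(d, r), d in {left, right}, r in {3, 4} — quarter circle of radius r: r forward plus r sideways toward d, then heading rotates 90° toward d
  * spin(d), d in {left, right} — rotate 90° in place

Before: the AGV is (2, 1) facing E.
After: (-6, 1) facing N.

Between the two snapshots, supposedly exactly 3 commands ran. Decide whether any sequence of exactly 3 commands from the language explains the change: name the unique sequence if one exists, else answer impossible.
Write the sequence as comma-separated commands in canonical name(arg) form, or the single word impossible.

key: running arc(right, 4) before spin(right) would end elsewhere — order is forced
initial: (2, 1) facing E
[1] after spin(right): (2, 1) facing S
[2] after arc(right, 4): (-2, -3) facing W
[3] after arc(right, 4): (-6, 1) facing N
no other 3-command option fits: unique.

spin(right), arc(right, 4), arc(right, 4)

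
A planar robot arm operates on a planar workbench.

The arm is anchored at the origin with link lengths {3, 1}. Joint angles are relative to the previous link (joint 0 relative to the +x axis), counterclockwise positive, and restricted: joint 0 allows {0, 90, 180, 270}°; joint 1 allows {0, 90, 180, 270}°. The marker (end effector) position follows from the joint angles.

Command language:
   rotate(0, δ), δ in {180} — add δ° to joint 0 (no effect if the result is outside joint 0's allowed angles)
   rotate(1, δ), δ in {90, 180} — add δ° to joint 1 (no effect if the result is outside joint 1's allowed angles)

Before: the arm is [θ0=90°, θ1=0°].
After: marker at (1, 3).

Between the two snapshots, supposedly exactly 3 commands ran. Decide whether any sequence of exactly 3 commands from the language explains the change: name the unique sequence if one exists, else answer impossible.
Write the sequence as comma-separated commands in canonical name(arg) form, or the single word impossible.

rotate(1, 90), rotate(1, 90), rotate(1, 90)

from: [θ0=90°, θ1=0°]
[1] after rotate(1, 90): [θ0=90°, θ1=90°]
[2] after rotate(1, 90): [θ0=90°, θ1=180°]
[3] after rotate(1, 90): [θ0=90°, θ1=270°]
uniquely the one of 27 3-step routes that fits.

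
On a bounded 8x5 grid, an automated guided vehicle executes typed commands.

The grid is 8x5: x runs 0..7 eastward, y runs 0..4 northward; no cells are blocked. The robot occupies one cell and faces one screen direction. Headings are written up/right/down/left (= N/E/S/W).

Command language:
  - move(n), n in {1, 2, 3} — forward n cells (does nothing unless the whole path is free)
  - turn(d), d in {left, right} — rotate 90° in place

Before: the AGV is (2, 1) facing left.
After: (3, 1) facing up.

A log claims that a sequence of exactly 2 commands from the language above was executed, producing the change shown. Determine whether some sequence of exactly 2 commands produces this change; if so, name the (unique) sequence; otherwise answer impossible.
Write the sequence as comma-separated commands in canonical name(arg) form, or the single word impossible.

all 25 sequences checked — none match.

impossible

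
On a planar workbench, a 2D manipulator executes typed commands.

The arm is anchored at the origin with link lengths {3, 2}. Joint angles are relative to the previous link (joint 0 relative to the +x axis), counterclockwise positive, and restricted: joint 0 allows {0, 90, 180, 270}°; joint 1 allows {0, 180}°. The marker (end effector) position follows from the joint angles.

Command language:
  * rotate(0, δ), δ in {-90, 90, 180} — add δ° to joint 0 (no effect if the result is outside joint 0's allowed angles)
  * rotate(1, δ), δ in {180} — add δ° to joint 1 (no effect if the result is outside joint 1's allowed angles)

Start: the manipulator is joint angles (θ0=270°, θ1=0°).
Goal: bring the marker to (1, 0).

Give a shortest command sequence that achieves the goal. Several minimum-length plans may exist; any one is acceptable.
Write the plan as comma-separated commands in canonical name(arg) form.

from: joint angles (θ0=270°, θ1=0°)
[1] after rotate(1, 180): joint angles (θ0=270°, θ1=180°)
[2] after rotate(0, 90): joint angles (θ0=0°, θ1=180°)
nothing shorter than 2 reaches the goal.

rotate(1, 180), rotate(0, 90)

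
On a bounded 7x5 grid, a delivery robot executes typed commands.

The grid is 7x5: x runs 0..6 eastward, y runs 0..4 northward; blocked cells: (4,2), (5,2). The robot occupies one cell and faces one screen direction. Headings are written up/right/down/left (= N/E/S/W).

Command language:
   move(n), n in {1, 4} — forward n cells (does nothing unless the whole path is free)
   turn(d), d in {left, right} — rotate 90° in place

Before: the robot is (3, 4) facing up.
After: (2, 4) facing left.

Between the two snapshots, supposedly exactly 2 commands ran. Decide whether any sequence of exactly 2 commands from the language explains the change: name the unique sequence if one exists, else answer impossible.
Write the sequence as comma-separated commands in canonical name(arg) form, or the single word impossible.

turn(left), move(1)

key: cell and facing (now W) both changed — the 2 commands mix motion and turning
t0: (3, 4) facing up
[1] after turn(left): (3, 4) facing left
[2] after move(1): (2, 4) facing left
all 16 alternatives checked — unique.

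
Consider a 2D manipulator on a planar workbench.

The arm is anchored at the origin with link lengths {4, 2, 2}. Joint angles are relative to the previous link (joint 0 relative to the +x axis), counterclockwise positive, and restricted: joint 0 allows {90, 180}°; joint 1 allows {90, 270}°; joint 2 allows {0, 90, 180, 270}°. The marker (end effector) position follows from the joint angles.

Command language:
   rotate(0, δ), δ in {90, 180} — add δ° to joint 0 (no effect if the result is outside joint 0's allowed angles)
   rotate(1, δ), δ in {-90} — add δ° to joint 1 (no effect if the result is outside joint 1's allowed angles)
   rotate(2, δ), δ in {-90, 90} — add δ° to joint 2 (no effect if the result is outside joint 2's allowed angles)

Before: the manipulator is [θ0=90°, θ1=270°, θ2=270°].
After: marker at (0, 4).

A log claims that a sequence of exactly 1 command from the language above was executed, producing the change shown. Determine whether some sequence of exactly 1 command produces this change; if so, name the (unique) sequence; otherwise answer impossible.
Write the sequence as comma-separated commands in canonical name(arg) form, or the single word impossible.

t0: [θ0=90°, θ1=270°, θ2=270°]
1. rotate(2, -90) → [θ0=90°, θ1=270°, θ2=180°]
all 5 alternatives checked — unique.

rotate(2, -90)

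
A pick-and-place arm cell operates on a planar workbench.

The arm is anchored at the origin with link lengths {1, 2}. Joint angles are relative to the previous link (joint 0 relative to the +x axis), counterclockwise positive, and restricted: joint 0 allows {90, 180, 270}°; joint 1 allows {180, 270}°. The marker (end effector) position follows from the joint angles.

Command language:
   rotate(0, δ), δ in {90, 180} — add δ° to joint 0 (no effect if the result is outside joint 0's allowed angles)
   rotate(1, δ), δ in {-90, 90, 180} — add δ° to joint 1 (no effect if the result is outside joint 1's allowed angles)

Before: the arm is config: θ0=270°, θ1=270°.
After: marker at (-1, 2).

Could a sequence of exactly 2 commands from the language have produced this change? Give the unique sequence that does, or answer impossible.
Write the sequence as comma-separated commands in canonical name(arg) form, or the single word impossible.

key: order matters: swapping rotate(0, 180) and rotate(0, 90) lands elsewhere
initial: config: θ0=270°, θ1=270°
1. rotate(0, 180) → config: θ0=90°, θ1=270°
2. rotate(0, 90) → config: θ0=180°, θ1=270°
uniquely the one of 25 2-step routes that fits.

rotate(0, 180), rotate(0, 90)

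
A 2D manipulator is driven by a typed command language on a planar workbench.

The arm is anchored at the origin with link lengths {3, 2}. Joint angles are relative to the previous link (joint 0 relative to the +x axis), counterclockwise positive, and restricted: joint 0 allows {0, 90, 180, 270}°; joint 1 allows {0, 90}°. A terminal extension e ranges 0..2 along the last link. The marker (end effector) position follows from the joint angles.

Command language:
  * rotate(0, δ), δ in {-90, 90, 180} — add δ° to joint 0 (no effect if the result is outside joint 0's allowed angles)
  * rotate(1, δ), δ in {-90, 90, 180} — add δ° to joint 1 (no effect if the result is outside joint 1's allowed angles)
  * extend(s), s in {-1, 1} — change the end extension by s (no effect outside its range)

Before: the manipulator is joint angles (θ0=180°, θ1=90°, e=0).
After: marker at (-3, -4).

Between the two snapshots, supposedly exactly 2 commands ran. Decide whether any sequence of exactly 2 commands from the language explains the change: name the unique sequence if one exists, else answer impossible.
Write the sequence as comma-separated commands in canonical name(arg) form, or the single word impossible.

extend(1), extend(1)

start: joint angles (θ0=180°, θ1=90°, e=0)
[1] after extend(1): joint angles (θ0=180°, θ1=90°, e=1)
[2] after extend(1): joint angles (θ0=180°, θ1=90°, e=2)
all 64 alternatives checked — unique.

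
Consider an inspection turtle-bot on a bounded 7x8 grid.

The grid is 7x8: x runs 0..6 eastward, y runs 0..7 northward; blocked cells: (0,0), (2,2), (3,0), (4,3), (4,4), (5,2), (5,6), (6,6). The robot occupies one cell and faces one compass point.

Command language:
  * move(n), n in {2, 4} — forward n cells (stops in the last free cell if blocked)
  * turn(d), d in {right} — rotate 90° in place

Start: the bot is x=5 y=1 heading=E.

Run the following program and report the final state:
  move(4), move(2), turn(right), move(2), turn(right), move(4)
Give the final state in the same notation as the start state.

x=4 y=0 heading=W

t0: x=5 y=1 heading=E
t=1 move(4) ⇒ x=6 y=1 heading=E
t=2 move(2) ⇒ x=6 y=1 heading=E
t=3 turn(right) ⇒ x=6 y=1 heading=S
t=4 move(2) ⇒ x=6 y=0 heading=S
t=5 turn(right) ⇒ x=6 y=0 heading=W
t=6 move(4) ⇒ x=4 y=0 heading=W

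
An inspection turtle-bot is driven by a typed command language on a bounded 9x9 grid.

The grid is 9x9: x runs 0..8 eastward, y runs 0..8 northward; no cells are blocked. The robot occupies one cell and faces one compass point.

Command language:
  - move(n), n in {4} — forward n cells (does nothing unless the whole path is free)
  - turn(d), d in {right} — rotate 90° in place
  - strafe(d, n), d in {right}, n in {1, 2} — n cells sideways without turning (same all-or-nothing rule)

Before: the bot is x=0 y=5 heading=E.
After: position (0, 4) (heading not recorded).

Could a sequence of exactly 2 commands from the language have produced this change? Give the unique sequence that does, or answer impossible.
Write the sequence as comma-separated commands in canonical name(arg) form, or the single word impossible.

strafe(right, 1), turn(right)

key: running turn(right) before strafe(right, 1) would end elsewhere — order is forced
from: x=0 y=5 heading=E
t=1 strafe(right, 1) ⇒ x=0 y=4 heading=E
t=2 turn(right) ⇒ x=0 y=4 heading=S
no other 2-command option fits: unique.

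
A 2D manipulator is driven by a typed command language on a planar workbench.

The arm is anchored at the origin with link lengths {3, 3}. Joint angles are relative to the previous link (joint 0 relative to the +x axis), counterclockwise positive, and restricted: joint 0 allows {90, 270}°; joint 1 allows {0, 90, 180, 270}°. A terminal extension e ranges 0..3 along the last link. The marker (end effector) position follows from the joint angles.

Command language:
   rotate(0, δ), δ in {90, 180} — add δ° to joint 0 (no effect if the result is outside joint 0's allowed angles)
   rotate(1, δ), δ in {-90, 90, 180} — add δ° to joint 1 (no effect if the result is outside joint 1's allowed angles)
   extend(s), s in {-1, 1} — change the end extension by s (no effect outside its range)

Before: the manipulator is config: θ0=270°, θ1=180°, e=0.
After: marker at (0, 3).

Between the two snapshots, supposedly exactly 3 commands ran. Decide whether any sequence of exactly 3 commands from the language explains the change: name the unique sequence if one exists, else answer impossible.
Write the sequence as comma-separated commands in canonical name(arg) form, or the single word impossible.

start: config: θ0=270°, θ1=180°, e=0
t=1 extend(1) ⇒ config: θ0=270°, θ1=180°, e=1
t=2 extend(1) ⇒ config: θ0=270°, θ1=180°, e=2
t=3 extend(1) ⇒ config: θ0=270°, θ1=180°, e=3
no rival 3-sequence matches.

extend(1), extend(1), extend(1)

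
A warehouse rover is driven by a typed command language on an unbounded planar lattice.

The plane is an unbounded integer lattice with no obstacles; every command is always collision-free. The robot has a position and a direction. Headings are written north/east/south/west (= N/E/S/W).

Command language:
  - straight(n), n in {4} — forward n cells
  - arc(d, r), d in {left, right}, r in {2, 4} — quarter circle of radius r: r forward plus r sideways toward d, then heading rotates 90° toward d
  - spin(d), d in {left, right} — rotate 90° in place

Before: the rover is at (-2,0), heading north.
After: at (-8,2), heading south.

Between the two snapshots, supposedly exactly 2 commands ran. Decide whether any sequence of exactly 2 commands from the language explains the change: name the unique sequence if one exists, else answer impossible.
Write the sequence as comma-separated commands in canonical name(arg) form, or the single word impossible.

key: position moved to (-8,2) AND the heading swung to S — translation plus rotation needed
start: at (-2,0), heading north
t=1 arc(left, 4) ⇒ at (-6,4), heading west
t=2 arc(left, 2) ⇒ at (-8,2), heading south
no rival 2-sequence matches.

arc(left, 4), arc(left, 2)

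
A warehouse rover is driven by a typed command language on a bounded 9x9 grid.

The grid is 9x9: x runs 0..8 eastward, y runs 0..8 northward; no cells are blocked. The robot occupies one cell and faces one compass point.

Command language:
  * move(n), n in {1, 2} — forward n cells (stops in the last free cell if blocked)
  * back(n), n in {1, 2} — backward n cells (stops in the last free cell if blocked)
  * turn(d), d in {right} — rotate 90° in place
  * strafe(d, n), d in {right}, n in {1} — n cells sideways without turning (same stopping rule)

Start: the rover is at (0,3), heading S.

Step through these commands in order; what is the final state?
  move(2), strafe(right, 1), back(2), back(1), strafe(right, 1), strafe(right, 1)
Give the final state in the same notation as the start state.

initial: at (0,3), heading S
[1] after move(2): at (0,1), heading S
[2] after strafe(right, 1): at (0,1), heading S
[3] after back(2): at (0,3), heading S
[4] after back(1): at (0,4), heading S
[5] after strafe(right, 1): at (0,4), heading S
[6] after strafe(right, 1): at (0,4), heading S

at (0,4), heading S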